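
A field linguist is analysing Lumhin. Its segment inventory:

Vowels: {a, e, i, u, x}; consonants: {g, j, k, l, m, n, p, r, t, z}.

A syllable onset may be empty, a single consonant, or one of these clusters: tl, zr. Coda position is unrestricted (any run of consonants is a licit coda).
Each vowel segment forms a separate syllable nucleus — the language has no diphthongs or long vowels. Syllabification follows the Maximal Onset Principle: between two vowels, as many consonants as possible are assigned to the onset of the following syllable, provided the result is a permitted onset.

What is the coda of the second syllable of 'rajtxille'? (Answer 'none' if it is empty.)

none

Nuclei (vowels): a, x, i, e → 4 syllables.
/a…x/ gap (V1→V2): /jt/ — longest licit onset from the right is /t/, leaving /j/ as coda.
/x…i/ gap (V2→V3): hiatus — the boundary sits between the two vowels.
/i…e/ gap (V3→V4): cluster /ll/ — the longest permitted-onset suffix is /l/; onset = /l/, preceding coda = /l/.
So the parse is raj.tx.il.le.
Syllable 2 is /tx/: onset /t/, nucleus /x/, coda ∅.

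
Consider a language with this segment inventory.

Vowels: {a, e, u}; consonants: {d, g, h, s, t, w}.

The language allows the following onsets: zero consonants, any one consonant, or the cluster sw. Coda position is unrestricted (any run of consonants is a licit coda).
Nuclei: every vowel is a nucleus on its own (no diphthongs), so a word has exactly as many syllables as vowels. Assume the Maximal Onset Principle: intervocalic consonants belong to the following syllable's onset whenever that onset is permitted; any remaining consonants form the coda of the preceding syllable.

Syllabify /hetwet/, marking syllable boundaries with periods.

het.wet

Vowels present: e, e; each is a nucleus, giving 2 syllables.
V1 /e/ – V2 /e/: /tw/ — longest licit onset from the right is /w/, leaving /t/ as coda.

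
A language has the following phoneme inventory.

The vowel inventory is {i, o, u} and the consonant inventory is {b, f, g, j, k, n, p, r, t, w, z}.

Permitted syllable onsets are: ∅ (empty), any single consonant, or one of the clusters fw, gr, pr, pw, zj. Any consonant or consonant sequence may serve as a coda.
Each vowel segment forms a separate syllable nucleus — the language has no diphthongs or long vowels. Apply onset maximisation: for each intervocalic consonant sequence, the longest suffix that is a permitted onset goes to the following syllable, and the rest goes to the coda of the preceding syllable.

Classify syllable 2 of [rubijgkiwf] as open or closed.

The vowels are u, i, i — 3 nuclei, so 3 syllables.
σ1/σ2 boundary: /b/ is a single consonant, so it becomes the next onset.
σ2/σ3 boundary: /jgk/ splits as /jg/ + /k/ (/k/ is the longest suffix that is a licit onset).
Syllabification: ru.bijg.kiwf.
Syllable 2 is /bijg/ with coda /jg/, so it is closed.

closed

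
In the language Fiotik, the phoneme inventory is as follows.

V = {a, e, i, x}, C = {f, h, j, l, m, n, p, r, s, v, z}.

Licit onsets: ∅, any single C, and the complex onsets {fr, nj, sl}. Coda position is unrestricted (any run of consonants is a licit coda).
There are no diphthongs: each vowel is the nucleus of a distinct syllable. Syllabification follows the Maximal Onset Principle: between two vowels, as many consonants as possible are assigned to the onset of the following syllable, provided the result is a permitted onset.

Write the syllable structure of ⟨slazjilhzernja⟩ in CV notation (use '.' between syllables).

The vowels are a, i, e, a — 4 nuclei, so 4 syllables.
Between /a/ (V1) and /i/ (V2): /zj/; trying suffixes from longest down, /j/ is the first permitted one, so coda /z/ | onset /j/.
Between /i/ (V2) and /e/ (V3): /lhz/ — longest licit onset from the right is /z/, leaving /lh/ as coda.
Between /e/ (V3) and /a/ (V4): /rnj/ splits as /r/ + /nj/ (/nj/ is the longest suffix that is a licit onset).
So the parse is slaz.jilh.zer.nja.
Mapping each syllable to C/V: /slaz/ → CCVC, /jilh/ → CVCC, /zer/ → CVC, /nja/ → CCV.

CCVC.CVCC.CVC.CCV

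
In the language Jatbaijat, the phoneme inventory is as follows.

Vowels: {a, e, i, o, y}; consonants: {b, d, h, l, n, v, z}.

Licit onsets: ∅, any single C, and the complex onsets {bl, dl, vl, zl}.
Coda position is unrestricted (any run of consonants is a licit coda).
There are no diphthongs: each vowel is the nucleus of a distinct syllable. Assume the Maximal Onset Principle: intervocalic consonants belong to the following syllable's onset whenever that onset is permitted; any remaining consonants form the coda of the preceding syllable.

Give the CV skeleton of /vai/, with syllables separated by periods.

CV.V

Nuclei (vowels): a, i → 2 syllables.
σ1/σ2 boundary: no consonants, so the boundary falls immediately after /a/.
Syllabification: va.i.
Mapping each syllable to C/V: /va/ → CV, /i/ → V.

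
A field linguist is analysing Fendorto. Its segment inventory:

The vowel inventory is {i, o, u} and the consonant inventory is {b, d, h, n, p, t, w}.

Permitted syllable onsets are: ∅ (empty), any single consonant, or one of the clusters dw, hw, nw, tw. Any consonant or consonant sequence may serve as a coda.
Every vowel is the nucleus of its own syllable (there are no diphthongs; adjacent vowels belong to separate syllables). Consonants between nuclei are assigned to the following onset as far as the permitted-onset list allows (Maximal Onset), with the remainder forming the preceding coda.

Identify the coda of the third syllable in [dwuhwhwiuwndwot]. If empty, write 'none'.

The vowels are u, i, u, o — 4 nuclei, so 4 syllables.
/u…i/ gap (V1→V2): cluster /hwhw/ — the longest permitted-onset suffix is /hw/; onset = /hw/, preceding coda = /hw/.
/i…u/ gap (V2→V3): nothing intervenes; syllable break is V.V.
/u…o/ gap (V3→V4): cluster /wndw/ — the longest permitted-onset suffix is /dw/; onset = /dw/, preceding coda = /wn/.
Syllabification: dwuhw.hwi.uwn.dwot.
Syllable 3 is /uwn/: onset ∅, nucleus /u/, coda /wn/.

wn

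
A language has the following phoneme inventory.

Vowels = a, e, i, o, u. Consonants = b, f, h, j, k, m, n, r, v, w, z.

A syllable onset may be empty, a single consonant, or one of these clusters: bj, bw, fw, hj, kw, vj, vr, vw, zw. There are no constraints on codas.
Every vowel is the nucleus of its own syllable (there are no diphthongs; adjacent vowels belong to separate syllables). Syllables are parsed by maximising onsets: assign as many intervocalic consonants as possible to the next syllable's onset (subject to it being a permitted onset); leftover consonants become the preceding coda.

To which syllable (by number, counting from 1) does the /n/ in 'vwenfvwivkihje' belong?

1

The vowels are e, i, i, e — 4 nuclei, so 4 syllables.
V1 /e/ – V2 /i/: /nfvw/ — longest licit onset from the right is /vw/, leaving /nf/ as coda.
V2 /i/ – V3 /i/: cluster /vk/ — the longest permitted-onset suffix is /k/; onset = /k/, preceding coda = /v/.
V3 /i/ – V4 /e/: /hj/ is a licit onset in full, so it all attaches to the next syllable.
Syllabification: vwenf.vwiv.ki.hje.
The /n/ is in the coda of syllable 1 (/vwenf/).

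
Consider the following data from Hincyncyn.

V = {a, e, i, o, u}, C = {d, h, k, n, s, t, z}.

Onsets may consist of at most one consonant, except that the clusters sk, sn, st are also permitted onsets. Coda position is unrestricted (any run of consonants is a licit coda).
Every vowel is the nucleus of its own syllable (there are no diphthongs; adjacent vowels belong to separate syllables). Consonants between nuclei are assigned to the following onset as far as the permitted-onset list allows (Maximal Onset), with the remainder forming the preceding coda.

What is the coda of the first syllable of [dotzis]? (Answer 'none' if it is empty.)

The vowels are o, i — 2 nuclei, so 2 syllables.
V1 /o/ – V2 /i/: /tz/ — longest licit onset from the right is /z/, leaving /t/ as coda.
Syllabification: dot.zis.
Syllable 1 is /dot/: onset /d/, nucleus /o/, coda /t/.

t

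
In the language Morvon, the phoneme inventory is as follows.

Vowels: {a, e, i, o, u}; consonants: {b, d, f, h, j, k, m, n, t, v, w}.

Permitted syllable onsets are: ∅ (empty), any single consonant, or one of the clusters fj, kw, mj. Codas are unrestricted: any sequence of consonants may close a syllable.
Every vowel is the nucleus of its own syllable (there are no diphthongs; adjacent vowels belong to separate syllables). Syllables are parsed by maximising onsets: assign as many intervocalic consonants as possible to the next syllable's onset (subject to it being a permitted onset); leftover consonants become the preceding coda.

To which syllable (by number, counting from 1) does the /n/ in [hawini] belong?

3

Nuclei (vowels): a, i, i → 3 syllables.
V1 /a/ – V2 /i/: /w/ is a single consonant, so it becomes the next onset.
V2 /i/ – V3 /i/: /n/ → onset of the next syllable (single consonants are always licit onsets).
Result: ha.wi.ni.
The /n/ is in the onset of syllable 3 (/ni/).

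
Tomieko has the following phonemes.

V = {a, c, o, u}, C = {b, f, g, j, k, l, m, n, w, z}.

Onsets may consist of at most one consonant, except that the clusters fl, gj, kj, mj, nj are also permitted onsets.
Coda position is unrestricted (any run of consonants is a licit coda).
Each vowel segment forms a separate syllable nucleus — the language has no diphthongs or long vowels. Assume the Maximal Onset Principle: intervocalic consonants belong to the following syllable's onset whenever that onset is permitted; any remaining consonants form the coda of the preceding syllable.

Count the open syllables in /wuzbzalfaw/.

0

The vowels are u, a, a — 3 nuclei, so 3 syllables.
V1 /u/ – V2 /a/: /zbz/; trying suffixes from longest down, /z/ is the first permitted one, so coda /zb/ | onset /z/.
V2 /a/ – V3 /a/: /lf/ — longest licit onset from the right is /f/, leaving /l/ as coda.
Syllabification: wuzb.zal.faw.
Classifying each syllable: /wuzb/ (closed), /zal/ (closed), /faw/ (closed).
Open syllables: 0.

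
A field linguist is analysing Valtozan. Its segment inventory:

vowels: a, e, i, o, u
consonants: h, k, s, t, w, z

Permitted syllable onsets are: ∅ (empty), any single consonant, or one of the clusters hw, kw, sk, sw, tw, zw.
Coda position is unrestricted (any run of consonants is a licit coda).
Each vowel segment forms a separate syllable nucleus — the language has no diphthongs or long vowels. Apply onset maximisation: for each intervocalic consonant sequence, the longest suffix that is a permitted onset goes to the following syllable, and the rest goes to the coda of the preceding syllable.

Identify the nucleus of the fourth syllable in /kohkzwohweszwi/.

i

Nuclei (vowels): o, o, e, i → 4 syllables.
The fourth nucleus (vowel 4 from the left) is /i/.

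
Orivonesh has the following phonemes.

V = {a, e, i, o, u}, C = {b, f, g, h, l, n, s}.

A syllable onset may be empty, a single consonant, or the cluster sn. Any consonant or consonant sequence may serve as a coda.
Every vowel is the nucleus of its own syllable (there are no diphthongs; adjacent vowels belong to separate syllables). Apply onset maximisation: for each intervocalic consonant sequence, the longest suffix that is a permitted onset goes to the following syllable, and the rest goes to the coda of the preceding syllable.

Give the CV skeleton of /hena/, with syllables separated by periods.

Nuclei (vowels): e, a → 2 syllables.
Between /e/ (V1) and /a/ (V2): just /n/ — single C goes to the following onset.
So the parse is he.na.
Mapping each syllable to C/V: /he/ → CV, /na/ → CV.

CV.CV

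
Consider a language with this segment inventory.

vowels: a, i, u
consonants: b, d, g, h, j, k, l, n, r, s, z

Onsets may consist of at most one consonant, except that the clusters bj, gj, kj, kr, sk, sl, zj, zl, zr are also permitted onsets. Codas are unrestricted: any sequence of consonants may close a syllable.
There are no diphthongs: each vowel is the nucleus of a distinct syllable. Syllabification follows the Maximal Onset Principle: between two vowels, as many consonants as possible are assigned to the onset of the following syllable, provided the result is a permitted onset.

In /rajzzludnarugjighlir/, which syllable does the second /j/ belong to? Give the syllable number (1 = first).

Vowels present: a, u, a, u, i, i; each is a nucleus, giving 6 syllables.
V1 /a/ – V2 /u/: /jzzl/ — longest licit onset from the right is /zl/, leaving /jz/ as coda.
V2 /u/ – V3 /a/: /dn/ — longest licit onset from the right is /n/, leaving /d/ as coda.
V3 /a/ – V4 /u/: /r/ is a single consonant, so it becomes the next onset.
V4 /u/ – V5 /i/: cluster /gj/ — /gj/ is itself a permitted onset, so the whole cluster goes right; preceding coda = ∅.
V5 /i/ – V6 /i/: /ghl/ splits as /gh/ + /l/ (/l/ is the longest suffix that is a licit onset).
Result: rajz.zlud.na.ru.gjigh.lir.
The second /j/ is in the onset of syllable 5 (/gjigh/).

5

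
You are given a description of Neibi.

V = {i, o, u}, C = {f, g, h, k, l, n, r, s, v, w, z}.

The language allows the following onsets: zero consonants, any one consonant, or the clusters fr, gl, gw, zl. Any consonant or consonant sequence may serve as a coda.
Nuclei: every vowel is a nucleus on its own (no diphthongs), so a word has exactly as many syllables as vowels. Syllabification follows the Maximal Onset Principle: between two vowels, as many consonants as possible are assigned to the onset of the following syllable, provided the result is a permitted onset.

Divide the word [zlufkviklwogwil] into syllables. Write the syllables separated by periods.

zlufk.vikl.wo.gwil

The vowels are u, i, o, i — 4 nuclei, so 4 syllables.
Between /u/ (V1) and /i/ (V2): /fkv/ splits as /fk/ + /v/ (/v/ is the longest suffix that is a licit onset).
Between /i/ (V2) and /o/ (V3): /klw/ — longest licit onset from the right is /w/, leaving /kl/ as coda.
Between /o/ (V3) and /i/ (V4): cluster /gw/ — /gw/ is itself a permitted onset, so the whole cluster goes right; preceding coda = ∅.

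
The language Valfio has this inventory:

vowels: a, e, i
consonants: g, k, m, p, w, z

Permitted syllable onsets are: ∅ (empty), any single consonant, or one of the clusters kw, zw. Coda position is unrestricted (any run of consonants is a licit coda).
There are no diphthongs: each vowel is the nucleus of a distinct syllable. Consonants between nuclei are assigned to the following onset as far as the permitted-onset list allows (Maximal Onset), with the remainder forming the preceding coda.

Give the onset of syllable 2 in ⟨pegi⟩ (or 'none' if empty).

g

The vowels are e, i — 2 nuclei, so 2 syllables.
V1 /e/ – V2 /i/: /g/ is a single consonant, so it becomes the next onset.
Putting it together: pe.gi.
Syllable 2 is /gi/: onset /g/, nucleus /i/, coda ∅.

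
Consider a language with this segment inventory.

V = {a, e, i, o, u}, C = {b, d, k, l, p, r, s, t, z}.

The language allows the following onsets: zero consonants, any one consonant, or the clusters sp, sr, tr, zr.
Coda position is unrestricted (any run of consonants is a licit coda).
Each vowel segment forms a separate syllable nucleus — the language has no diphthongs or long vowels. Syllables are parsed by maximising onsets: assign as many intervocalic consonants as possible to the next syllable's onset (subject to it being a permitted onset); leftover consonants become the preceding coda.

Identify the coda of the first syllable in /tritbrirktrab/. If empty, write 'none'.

Nuclei (vowels): i, i, a → 3 syllables.
σ1/σ2 boundary: cluster /tbr/ — the longest permitted-onset suffix is /r/; onset = /r/, preceding coda = /tb/.
σ2/σ3 boundary: /rktr/ — longest licit onset from the right is /tr/, leaving /rk/ as coda.
Putting it together: tritb.rirk.trab.
Syllable 1 is /tritb/: onset /tr/, nucleus /i/, coda /tb/.

tb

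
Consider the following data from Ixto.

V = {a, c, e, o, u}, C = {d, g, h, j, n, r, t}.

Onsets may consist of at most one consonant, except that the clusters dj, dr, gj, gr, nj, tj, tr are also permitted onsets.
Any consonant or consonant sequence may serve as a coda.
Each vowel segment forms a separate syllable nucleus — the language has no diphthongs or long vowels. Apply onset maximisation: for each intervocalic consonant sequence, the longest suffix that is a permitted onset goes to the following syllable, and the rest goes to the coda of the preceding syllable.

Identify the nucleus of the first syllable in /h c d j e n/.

The vowels are c, e — 2 nuclei, so 2 syllables.
The first nucleus (vowel 1 from the left) is /c/.

c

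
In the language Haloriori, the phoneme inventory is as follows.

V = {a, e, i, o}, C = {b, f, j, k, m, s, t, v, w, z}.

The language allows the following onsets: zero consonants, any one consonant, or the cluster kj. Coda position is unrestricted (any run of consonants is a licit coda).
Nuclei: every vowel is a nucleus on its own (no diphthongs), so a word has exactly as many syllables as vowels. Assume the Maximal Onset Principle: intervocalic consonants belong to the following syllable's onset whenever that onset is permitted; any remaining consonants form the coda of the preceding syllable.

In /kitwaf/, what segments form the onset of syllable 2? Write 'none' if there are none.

The vowels are i, a — 2 nuclei, so 2 syllables.
V1 /i/ – V2 /a/: /tw/ — longest licit onset from the right is /w/, leaving /t/ as coda.
Result: kit.waf.
Syllable 2 is /waf/: onset /w/, nucleus /a/, coda /f/.

w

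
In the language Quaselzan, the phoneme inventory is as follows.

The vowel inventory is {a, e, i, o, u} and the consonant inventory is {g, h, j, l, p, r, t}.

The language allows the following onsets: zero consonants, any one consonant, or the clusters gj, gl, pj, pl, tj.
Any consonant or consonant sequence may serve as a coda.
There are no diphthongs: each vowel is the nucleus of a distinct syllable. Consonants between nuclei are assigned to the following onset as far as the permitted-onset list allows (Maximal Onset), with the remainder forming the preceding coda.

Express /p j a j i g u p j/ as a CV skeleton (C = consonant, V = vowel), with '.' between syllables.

Vowels present: a, i, u; each is a nucleus, giving 3 syllables.
σ1/σ2 boundary: just /j/ — single C goes to the following onset.
σ2/σ3 boundary: just /g/ — single C goes to the following onset.
Syllabification: pja.ji.gupj.
Mapping each syllable to C/V: /pja/ → CCV, /ji/ → CV, /gupj/ → CVCC.

CCV.CV.CVCC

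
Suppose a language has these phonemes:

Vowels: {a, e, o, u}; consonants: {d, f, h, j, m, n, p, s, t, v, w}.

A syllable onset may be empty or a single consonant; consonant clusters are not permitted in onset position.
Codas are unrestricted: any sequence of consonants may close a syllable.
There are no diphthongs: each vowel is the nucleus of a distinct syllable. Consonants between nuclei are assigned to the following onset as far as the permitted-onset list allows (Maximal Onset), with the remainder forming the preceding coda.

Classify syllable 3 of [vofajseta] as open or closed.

The vowels are o, a, e, a — 4 nuclei, so 4 syllables.
V1 /o/ – V2 /a/: /f/ is a single consonant, so it becomes the next onset.
V2 /a/ – V3 /e/: cluster /js/ — the longest permitted-onset suffix is /s/; onset = /s/, preceding coda = /j/.
V3 /e/ – V4 /a/: /t/ is a single consonant, so it becomes the next onset.
Putting it together: vo.faj.se.ta.
Syllable 3 is /se/; it ends in its nucleus with no coda, so it is open.

open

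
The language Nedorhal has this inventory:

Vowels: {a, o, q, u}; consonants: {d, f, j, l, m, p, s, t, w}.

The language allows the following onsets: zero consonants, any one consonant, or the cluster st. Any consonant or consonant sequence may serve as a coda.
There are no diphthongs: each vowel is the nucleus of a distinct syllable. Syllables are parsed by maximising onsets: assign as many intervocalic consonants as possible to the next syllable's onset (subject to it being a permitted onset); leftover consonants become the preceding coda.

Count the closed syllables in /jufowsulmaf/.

Nuclei (vowels): u, o, u, a → 4 syllables.
/u…o/ gap (V1→V2): just /f/ — single C goes to the following onset.
/o…u/ gap (V2→V3): /ws/ — longest licit onset from the right is /s/, leaving /w/ as coda.
/u…a/ gap (V3→V4): /lm/; trying suffixes from longest down, /m/ is the first permitted one, so coda /l/ | onset /m/.
Putting it together: ju.fow.sul.maf.
Classifying each syllable: /ju/ (open), /fow/ (closed), /sul/ (closed), /maf/ (closed).
Closed syllables: 3.

3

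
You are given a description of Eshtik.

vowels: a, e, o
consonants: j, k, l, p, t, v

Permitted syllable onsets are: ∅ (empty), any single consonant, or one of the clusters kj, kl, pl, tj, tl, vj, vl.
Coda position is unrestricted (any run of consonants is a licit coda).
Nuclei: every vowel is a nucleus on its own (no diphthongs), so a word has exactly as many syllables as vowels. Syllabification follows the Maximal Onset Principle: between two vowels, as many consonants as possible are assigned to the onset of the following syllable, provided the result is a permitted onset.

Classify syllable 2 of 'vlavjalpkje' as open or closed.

closed

The vowels are a, a, e — 3 nuclei, so 3 syllables.
/a…a/ gap (V1→V2): /vj/ — entire cluster is a permitted onset → onset /vj/, coda ∅.
/a…e/ gap (V2→V3): cluster /lpkj/ — the longest permitted-onset suffix is /kj/; onset = /kj/, preceding coda = /lp/.
Putting it together: vla.vjalp.kje.
Syllable 2 is /vjalp/ with coda /lp/, so it is closed.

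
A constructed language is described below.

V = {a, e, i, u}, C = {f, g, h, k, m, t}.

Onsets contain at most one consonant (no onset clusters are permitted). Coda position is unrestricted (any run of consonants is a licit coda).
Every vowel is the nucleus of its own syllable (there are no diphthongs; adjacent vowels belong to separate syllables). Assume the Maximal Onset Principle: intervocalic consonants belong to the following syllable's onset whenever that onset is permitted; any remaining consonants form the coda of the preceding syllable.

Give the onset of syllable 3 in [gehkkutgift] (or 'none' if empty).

Nuclei (vowels): e, u, i → 3 syllables.
σ1/σ2 boundary: /hkk/ splits as /hk/ + /k/ (/k/ is the longest suffix that is a licit onset).
σ2/σ3 boundary: /tg/ — longest licit onset from the right is /g/, leaving /t/ as coda.
Putting it together: gehk.kut.gift.
Syllable 3 is /gift/: onset /g/, nucleus /i/, coda /ft/.

g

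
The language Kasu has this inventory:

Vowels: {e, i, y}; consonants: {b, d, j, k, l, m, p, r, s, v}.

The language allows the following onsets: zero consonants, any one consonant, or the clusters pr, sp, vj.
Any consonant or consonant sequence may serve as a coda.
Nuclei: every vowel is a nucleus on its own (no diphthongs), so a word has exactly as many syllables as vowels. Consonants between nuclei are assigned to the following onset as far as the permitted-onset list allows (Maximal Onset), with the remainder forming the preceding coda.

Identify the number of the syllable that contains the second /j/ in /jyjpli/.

1

Vowels present: y, i; each is a nucleus, giving 2 syllables.
σ1/σ2 boundary: /jpl/; trying suffixes from longest down, /l/ is the first permitted one, so coda /jp/ | onset /l/.
Syllabification: jyjp.li.
The second /j/ is in the coda of syllable 1 (/jyjp/).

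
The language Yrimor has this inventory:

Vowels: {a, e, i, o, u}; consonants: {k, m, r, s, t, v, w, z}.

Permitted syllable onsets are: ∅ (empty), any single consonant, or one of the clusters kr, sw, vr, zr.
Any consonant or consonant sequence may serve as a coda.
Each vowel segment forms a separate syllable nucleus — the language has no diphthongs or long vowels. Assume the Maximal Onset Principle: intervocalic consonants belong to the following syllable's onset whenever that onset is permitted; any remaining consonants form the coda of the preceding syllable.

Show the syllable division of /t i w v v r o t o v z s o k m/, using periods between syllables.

tiwv.vro.tovz.sokm

Nuclei (vowels): i, o, o, o → 4 syllables.
σ1/σ2 boundary: cluster /wvvr/ — the longest permitted-onset suffix is /vr/; onset = /vr/, preceding coda = /wv/.
σ2/σ3 boundary: /t/ is a single consonant, so it becomes the next onset.
σ3/σ4 boundary: /vzs/ — longest licit onset from the right is /s/, leaving /vz/ as coda.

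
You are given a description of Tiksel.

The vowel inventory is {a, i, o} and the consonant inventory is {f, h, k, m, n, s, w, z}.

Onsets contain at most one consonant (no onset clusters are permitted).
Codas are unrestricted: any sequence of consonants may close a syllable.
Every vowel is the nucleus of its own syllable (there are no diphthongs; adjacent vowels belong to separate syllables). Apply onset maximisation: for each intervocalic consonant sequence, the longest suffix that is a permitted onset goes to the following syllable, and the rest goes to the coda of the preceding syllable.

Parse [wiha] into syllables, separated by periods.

The vowels are i, a — 2 nuclei, so 2 syllables.
σ1/σ2 boundary: /h/ is a single consonant, so it becomes the next onset.

wi.ha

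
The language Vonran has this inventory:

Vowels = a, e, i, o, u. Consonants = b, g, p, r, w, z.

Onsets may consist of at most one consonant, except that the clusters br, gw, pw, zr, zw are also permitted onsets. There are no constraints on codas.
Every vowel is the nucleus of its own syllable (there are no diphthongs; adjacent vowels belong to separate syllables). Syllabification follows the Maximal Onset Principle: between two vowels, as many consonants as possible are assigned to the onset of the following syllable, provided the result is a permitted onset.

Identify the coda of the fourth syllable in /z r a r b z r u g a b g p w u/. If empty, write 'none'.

The vowels are a, u, a, u — 4 nuclei, so 4 syllables.
Between /a/ (V1) and /u/ (V2): /rbzr/ splits as /rb/ + /zr/ (/zr/ is the longest suffix that is a licit onset).
Between /u/ (V2) and /a/ (V3): /g/ is a single consonant, so it becomes the next onset.
Between /a/ (V3) and /u/ (V4): /bgpw/ — longest licit onset from the right is /pw/, leaving /bg/ as coda.
So the parse is zrarb.zru.gabg.pwu.
Syllable 4 is /pwu/: onset /pw/, nucleus /u/, coda ∅.

none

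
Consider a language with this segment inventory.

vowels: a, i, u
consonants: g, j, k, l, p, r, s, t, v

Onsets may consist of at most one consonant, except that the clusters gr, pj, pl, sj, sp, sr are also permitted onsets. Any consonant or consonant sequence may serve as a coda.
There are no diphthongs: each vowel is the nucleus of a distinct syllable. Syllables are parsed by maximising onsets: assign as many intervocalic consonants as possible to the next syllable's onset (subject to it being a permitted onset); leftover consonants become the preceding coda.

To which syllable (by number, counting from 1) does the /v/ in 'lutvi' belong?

2

Vowels present: u, i; each is a nucleus, giving 2 syllables.
Between /u/ (V1) and /i/ (V2): cluster /tv/ — the longest permitted-onset suffix is /v/; onset = /v/, preceding coda = /t/.
Putting it together: lut.vi.
The /v/ is in the onset of syllable 2 (/vi/).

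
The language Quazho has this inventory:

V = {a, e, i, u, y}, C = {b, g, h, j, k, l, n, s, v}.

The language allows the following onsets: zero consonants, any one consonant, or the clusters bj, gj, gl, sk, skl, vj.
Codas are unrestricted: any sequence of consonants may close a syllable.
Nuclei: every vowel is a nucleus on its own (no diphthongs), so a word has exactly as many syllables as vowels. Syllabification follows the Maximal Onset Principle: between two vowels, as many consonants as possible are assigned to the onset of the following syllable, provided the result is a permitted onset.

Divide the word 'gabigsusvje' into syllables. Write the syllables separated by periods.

Vowels present: a, i, u, e; each is a nucleus, giving 4 syllables.
/a…i/ gap (V1→V2): /b/ is a single consonant, so it becomes the next onset.
/i…u/ gap (V2→V3): /gs/; trying suffixes from longest down, /s/ is the first permitted one, so coda /g/ | onset /s/.
/u…e/ gap (V3→V4): cluster /svj/ — the longest permitted-onset suffix is /vj/; onset = /vj/, preceding coda = /s/.

ga.big.sus.vje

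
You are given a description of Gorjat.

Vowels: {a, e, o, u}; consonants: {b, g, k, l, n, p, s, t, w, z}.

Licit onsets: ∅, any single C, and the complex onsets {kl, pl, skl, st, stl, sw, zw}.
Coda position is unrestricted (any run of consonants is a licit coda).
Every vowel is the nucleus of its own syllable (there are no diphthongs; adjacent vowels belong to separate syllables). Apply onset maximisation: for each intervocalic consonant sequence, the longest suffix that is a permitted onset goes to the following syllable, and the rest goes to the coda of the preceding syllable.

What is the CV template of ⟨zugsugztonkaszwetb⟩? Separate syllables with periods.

CVC.CVCC.CVC.CVC.CCVCC

Vowels present: u, u, o, a, e; each is a nucleus, giving 5 syllables.
/u…u/ gap (V1→V2): cluster /gs/ — the longest permitted-onset suffix is /s/; onset = /s/, preceding coda = /g/.
/u…o/ gap (V2→V3): cluster /gzt/ — the longest permitted-onset suffix is /t/; onset = /t/, preceding coda = /gz/.
/o…a/ gap (V3→V4): /nk/ splits as /n/ + /k/ (/k/ is the longest suffix that is a licit onset).
/a…e/ gap (V4→V5): /szw/ — longest licit onset from the right is /zw/, leaving /s/ as coda.
Putting it together: zug.sugz.ton.kas.zwetb.
Mapping each syllable to C/V: /zug/ → CVC, /sugz/ → CVCC, /ton/ → CVC, /kas/ → CVC, /zwetb/ → CCVCC.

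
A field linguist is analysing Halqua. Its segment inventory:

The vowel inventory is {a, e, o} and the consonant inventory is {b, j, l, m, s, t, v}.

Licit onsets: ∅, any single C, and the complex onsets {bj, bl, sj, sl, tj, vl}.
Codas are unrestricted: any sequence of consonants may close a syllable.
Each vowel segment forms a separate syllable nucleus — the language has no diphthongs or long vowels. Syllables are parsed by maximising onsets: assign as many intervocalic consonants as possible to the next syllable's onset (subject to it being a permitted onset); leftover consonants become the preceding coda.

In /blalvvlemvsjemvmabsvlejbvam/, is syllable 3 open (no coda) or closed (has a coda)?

closed

Vowels present: a, e, e, a, e, a; each is a nucleus, giving 6 syllables.
/a…e/ gap (V1→V2): /lvvl/ splits as /lv/ + /vl/ (/vl/ is the longest suffix that is a licit onset).
/e…e/ gap (V2→V3): cluster /mvsj/ — the longest permitted-onset suffix is /sj/; onset = /sj/, preceding coda = /mv/.
/e…a/ gap (V3→V4): cluster /mvm/ — the longest permitted-onset suffix is /m/; onset = /m/, preceding coda = /mv/.
/a…e/ gap (V4→V5): cluster /bsvl/ — the longest permitted-onset suffix is /vl/; onset = /vl/, preceding coda = /bs/.
/e…a/ gap (V5→V6): /jbv/ — longest licit onset from the right is /v/, leaving /jb/ as coda.
So the parse is blalv.vlemv.sjemv.mabs.vlejb.vam.
Syllable 3 is /sjemv/ with coda /mv/, so it is closed.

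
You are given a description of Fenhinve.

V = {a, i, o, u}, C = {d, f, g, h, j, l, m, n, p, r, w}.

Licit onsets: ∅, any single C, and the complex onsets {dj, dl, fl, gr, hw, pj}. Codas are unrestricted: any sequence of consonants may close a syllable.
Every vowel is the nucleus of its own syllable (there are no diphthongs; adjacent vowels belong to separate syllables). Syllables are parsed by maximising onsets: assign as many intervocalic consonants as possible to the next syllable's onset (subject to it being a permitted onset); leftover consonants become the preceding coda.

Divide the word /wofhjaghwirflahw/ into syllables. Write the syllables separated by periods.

wofh.jag.hwir.flahw

Vowels present: o, a, i, a; each is a nucleus, giving 4 syllables.
Between /o/ (V1) and /a/ (V2): /fhj/ — longest licit onset from the right is /j/, leaving /fh/ as coda.
Between /a/ (V2) and /i/ (V3): /ghw/ splits as /g/ + /hw/ (/hw/ is the longest suffix that is a licit onset).
Between /i/ (V3) and /a/ (V4): /rfl/; trying suffixes from longest down, /fl/ is the first permitted one, so coda /r/ | onset /fl/.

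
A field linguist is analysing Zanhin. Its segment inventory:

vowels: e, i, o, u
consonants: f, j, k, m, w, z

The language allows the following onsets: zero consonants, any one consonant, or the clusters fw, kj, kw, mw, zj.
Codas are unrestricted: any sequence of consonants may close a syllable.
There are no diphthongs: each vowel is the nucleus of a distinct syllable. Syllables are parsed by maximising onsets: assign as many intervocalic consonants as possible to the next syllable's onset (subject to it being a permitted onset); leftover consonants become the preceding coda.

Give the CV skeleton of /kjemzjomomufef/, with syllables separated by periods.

The vowels are e, o, o, u, e — 5 nuclei, so 5 syllables.
V1 /e/ – V2 /o/: /mzj/ splits as /m/ + /zj/ (/zj/ is the longest suffix that is a licit onset).
V2 /o/ – V3 /o/: just /m/ — single C goes to the following onset.
V3 /o/ – V4 /u/: /m/ is a single consonant, so it becomes the next onset.
V4 /u/ – V5 /e/: just /f/ — single C goes to the following onset.
Result: kjem.zjo.mo.mu.fef.
Mapping each syllable to C/V: /kjem/ → CCVC, /zjo/ → CCV, /mo/ → CV, /mu/ → CV, /fef/ → CVC.

CCVC.CCV.CV.CV.CVC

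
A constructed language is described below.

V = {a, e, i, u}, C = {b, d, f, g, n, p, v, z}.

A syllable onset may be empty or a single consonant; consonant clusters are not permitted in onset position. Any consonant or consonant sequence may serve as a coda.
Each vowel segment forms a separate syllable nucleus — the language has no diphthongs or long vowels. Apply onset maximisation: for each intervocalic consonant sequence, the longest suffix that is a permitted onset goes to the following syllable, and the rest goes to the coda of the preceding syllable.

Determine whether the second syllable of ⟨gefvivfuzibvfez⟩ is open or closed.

closed

The vowels are e, i, u, i, e — 5 nuclei, so 5 syllables.
Between /e/ (V1) and /i/ (V2): /fv/ splits as /f/ + /v/ (/v/ is the longest suffix that is a licit onset).
Between /i/ (V2) and /u/ (V3): /vf/; trying suffixes from longest down, /f/ is the first permitted one, so coda /v/ | onset /f/.
Between /u/ (V3) and /i/ (V4): just /z/ — single C goes to the following onset.
Between /i/ (V4) and /e/ (V5): /bvf/; trying suffixes from longest down, /f/ is the first permitted one, so coda /bv/ | onset /f/.
Result: gef.viv.fu.zibv.fez.
Syllable 2 is /viv/ with coda /v/, so it is closed.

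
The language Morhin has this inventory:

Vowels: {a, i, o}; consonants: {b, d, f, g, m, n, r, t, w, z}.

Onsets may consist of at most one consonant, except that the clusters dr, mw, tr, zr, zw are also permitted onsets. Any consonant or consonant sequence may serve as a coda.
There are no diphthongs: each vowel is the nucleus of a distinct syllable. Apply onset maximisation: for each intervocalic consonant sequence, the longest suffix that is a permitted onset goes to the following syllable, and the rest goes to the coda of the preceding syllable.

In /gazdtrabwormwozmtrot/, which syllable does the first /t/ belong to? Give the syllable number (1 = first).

The vowels are a, a, o, o, o — 5 nuclei, so 5 syllables.
V1 /a/ – V2 /a/: /zdtr/ — longest licit onset from the right is /tr/, leaving /zd/ as coda.
V2 /a/ – V3 /o/: /bw/ splits as /b/ + /w/ (/w/ is the longest suffix that is a licit onset).
V3 /o/ – V4 /o/: cluster /rmw/ — the longest permitted-onset suffix is /mw/; onset = /mw/, preceding coda = /r/.
V4 /o/ – V5 /o/: /zmtr/; trying suffixes from longest down, /tr/ is the first permitted one, so coda /zm/ | onset /tr/.
Result: gazd.trab.wor.mwozm.trot.
The first /t/ is in the onset of syllable 2 (/trab/).

2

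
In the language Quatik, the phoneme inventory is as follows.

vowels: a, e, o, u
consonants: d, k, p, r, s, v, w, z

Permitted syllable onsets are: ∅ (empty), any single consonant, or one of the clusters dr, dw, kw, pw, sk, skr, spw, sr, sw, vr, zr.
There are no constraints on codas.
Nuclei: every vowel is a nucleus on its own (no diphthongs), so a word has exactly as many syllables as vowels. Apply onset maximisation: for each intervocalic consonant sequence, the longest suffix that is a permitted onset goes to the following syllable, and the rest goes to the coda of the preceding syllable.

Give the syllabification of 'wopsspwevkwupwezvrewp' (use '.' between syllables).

Vowels present: o, e, u, e, e; each is a nucleus, giving 5 syllables.
V1 /o/ – V2 /e/: cluster /psspw/ — the longest permitted-onset suffix is /spw/; onset = /spw/, preceding coda = /ps/.
V2 /e/ – V3 /u/: /vkw/ — longest licit onset from the right is /kw/, leaving /v/ as coda.
V3 /u/ – V4 /e/: /pw/ is a licit onset in full, so it all attaches to the next syllable.
V4 /e/ – V5 /e/: cluster /zvr/ — the longest permitted-onset suffix is /vr/; onset = /vr/, preceding coda = /z/.

wops.spwev.kwu.pwez.vrewp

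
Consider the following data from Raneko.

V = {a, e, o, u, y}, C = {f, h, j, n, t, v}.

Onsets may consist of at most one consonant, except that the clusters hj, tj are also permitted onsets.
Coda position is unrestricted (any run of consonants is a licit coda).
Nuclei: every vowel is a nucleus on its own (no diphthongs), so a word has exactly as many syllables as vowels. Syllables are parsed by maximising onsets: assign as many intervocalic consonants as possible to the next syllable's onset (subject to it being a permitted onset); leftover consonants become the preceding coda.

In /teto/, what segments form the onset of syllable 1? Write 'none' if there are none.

t

The vowels are e, o — 2 nuclei, so 2 syllables.
/e…o/ gap (V1→V2): /t/ is a single consonant, so it becomes the next onset.
Syllabification: te.to.
Syllable 1 is /te/: onset /t/, nucleus /e/, coda ∅.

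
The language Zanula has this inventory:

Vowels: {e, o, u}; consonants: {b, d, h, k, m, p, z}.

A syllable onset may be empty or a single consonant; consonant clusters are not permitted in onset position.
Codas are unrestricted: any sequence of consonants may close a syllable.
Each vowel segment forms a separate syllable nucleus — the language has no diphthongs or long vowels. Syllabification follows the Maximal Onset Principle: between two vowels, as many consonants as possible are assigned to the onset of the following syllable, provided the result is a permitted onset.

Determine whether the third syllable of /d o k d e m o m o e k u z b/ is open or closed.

The vowels are o, e, o, o, e, u — 6 nuclei, so 6 syllables.
Between /o/ (V1) and /e/ (V2): cluster /kd/ — the longest permitted-onset suffix is /d/; onset = /d/, preceding coda = /k/.
Between /e/ (V2) and /o/ (V3): /m/ → onset of the next syllable (single consonants are always licit onsets).
Between /o/ (V3) and /o/ (V4): just /m/ — single C goes to the following onset.
Between /o/ (V4) and /e/ (V5): nothing intervenes; syllable break is V.V.
Between /e/ (V5) and /u/ (V6): /k/ → onset of the next syllable (single consonants are always licit onsets).
Syllabification: dok.de.mo.mo.e.kuzb.
Syllable 3 is /mo/; it ends in its nucleus with no coda, so it is open.

open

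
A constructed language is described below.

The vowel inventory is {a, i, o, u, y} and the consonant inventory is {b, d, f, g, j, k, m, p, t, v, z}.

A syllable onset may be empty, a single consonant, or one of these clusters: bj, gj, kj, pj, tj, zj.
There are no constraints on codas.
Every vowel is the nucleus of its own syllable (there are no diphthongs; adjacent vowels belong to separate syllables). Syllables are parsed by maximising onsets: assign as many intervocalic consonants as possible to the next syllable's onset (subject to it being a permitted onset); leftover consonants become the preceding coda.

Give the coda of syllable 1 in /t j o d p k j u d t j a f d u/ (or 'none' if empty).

Vowels present: o, u, a, u; each is a nucleus, giving 4 syllables.
σ1/σ2 boundary: /dpkj/ splits as /dp/ + /kj/ (/kj/ is the longest suffix that is a licit onset).
σ2/σ3 boundary: /dtj/ splits as /d/ + /tj/ (/tj/ is the longest suffix that is a licit onset).
σ3/σ4 boundary: /fd/; trying suffixes from longest down, /d/ is the first permitted one, so coda /f/ | onset /d/.
So the parse is tjodp.kjud.tjaf.du.
Syllable 1 is /tjodp/: onset /tj/, nucleus /o/, coda /dp/.

dp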